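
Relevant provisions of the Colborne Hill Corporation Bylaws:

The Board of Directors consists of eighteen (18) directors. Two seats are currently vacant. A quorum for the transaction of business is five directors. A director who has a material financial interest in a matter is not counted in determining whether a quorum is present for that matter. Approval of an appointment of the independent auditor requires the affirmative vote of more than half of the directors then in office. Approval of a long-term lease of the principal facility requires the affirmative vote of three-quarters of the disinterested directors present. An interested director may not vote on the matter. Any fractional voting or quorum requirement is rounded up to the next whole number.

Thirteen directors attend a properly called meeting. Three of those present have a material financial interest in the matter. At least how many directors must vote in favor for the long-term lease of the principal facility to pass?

The long-term lease of the principal facility requires three-fourths of the disinterested directors present (13 − 3 = 10).
3/4 of 10 = 7.50, rounded up to 8.

8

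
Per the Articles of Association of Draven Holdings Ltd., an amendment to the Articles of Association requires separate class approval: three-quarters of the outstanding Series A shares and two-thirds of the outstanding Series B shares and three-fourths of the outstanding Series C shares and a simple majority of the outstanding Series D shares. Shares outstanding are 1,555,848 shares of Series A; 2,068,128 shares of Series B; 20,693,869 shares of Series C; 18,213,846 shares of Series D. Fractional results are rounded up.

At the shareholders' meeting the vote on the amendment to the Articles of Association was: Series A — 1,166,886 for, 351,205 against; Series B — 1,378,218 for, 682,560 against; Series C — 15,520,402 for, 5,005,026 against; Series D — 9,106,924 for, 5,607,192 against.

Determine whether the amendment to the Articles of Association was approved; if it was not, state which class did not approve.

Series A: 3/4 of 1555848 = 1166886; 1,166,886 required, 1,166,886 in favor — approved.
Series B: 2/3 of 2068128 = 1378752; 1,378,752 required, 1,378,218 in favor — not approved.
Series C: 3/4 of 20693869 = 15520401.75, rounded up to 15520402; 15,520,402 required, 15,520,402 in favor — approved.
Series D: a majority of 18213846 is 9106924; 9,106,924 required, 9,106,924 in favor — approved.

Not approved — the Series B shares did not give the required vote.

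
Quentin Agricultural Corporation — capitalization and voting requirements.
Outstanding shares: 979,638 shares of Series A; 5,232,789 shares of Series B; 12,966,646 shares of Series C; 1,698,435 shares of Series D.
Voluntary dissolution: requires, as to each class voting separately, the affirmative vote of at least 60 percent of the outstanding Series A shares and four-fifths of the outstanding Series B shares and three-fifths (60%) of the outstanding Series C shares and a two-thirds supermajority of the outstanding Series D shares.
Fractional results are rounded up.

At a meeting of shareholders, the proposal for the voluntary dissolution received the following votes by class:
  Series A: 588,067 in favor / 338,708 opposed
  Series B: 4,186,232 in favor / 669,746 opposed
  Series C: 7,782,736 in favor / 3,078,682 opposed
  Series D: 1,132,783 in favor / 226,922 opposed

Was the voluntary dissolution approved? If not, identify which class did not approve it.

Approved — every class gave the required vote.

Series A: 3/5 of 979638 = 587782.80, rounded up to 587783; 587,783 required, 588,067 in favor — approved.
Series B: 4/5 of 5232789 = 4186231.20, rounded up to 4186232; 4,186,232 required, 4,186,232 in favor — approved.
Series C: 3/5 of 12966646 = 7779987.60, rounded up to 7779988; 7,779,988 required, 7,782,736 in favor — approved.
Series D: 2/3 of 1698435 = 1132290; 1,132,290 required, 1,132,783 in favor — approved.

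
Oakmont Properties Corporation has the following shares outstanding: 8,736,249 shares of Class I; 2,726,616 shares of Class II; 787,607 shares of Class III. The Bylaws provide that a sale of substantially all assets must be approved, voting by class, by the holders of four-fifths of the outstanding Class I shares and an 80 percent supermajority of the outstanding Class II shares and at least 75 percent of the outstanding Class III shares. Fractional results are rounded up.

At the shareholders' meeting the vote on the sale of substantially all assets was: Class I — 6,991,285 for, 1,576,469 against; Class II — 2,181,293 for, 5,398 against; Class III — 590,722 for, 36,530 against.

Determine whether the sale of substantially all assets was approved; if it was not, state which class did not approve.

Class I: 4/5 of 8736249 = 6988999.20, rounded up to 6989000; 6,989,000 required, 6,991,285 in favor — approved.
Class II: 4/5 of 2726616 = 2181292.80, rounded up to 2181293; 2,181,293 required, 2,181,293 in favor — approved.
Class III: 3/4 of 787607 = 590705.25, rounded up to 590706; 590,706 required, 590,722 in favor — approved.

Approved — every class gave the required vote.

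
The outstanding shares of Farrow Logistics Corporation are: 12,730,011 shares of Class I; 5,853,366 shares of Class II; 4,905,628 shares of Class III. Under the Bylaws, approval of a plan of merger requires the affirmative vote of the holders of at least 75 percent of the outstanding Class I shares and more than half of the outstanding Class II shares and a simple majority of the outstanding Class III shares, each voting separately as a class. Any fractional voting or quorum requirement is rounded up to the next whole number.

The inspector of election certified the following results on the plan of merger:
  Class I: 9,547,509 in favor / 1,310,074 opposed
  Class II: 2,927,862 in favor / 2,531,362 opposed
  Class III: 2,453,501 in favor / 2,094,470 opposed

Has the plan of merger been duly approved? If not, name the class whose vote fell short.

Class I: 3/4 of 12730011 = 9547508.25, rounded up to 9547509; 9,547,509 required, 9,547,509 in favor — approved.
Class II: a majority of 5853366 is 2926684; 2,926,684 required, 2,927,862 in favor — approved.
Class III: a majority of 4905628 is 2452815; 2,452,815 required, 2,453,501 in favor — approved.

Approved — every class gave the required vote.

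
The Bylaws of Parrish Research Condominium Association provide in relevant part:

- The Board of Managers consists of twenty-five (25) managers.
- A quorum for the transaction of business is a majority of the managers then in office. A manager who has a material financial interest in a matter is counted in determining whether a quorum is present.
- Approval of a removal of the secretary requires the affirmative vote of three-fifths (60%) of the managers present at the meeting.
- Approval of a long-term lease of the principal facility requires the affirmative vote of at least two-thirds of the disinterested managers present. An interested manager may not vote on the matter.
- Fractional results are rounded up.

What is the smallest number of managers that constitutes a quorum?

13

A majority of 25 is 13.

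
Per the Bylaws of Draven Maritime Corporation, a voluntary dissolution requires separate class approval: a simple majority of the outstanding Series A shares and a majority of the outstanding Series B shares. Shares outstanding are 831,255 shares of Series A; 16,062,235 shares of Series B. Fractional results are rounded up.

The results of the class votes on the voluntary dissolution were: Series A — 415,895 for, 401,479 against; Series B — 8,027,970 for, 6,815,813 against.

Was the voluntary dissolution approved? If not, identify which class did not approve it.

Series A: a majority of 831255 is 415628; 415,628 required, 415,895 in favor — approved.
Series B: a majority of 16062235 is 8031118; 8,031,118 required, 8,027,970 in favor — not approved.

Not approved — the Series B shares did not give the required vote.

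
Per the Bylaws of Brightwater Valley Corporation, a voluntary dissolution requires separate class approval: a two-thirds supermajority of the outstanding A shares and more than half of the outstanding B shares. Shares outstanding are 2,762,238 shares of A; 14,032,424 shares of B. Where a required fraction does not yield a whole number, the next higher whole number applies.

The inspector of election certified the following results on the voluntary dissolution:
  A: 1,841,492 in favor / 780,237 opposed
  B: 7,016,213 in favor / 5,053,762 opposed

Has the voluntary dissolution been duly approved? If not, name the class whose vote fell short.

Approved — every class gave the required vote.

A: 2/3 of 2762238 = 1841492; 1,841,492 required, 1,841,492 in favor — approved.
B: a majority of 14032424 is 7016213; 7,016,213 required, 7,016,213 in favor — approved.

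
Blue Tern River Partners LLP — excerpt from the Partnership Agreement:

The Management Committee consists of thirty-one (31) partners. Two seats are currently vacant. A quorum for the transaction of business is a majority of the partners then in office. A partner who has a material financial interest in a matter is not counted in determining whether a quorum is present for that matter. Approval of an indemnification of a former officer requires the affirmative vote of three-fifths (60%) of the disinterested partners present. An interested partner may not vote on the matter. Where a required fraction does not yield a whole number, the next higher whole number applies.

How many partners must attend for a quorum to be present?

A majority of 29 is 15.

15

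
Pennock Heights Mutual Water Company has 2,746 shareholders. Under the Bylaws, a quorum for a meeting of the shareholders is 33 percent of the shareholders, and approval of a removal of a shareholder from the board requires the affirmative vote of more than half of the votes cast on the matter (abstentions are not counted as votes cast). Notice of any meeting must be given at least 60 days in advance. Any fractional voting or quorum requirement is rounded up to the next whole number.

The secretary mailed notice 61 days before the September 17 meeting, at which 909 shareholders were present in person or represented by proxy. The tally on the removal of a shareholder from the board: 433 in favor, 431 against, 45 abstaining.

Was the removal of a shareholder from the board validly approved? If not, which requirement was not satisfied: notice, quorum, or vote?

Valid — all requirements satisfied.

Notice: 61 days given; 60 required. Satisfied.
Quorum: 33% of 2,746 = 906.18, rounded up to 907; 909 present. Satisfied.
Vote: requires a majority of the votes cast (909 − 45 abstaining = 864); a majority of 864 is 433, so 433 needed; 433 in favor. Satisfied.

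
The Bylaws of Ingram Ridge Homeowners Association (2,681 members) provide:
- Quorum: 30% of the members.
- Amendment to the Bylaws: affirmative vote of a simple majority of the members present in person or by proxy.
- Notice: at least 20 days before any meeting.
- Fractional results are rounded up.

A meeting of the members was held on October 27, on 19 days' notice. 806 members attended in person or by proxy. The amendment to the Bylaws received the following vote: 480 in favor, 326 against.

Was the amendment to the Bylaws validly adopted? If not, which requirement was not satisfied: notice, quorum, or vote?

Invalid — notice requirement not satisfied.

Notice: 19 days given; 20 required. Not satisfied.
Quorum: 30% of 2,681 = 804.30, rounded up to 805; 806 present. Satisfied.
Vote: requires a majority of those present (806); a majority of 806 is 404, so 404 needed; 480 in favor. Satisfied.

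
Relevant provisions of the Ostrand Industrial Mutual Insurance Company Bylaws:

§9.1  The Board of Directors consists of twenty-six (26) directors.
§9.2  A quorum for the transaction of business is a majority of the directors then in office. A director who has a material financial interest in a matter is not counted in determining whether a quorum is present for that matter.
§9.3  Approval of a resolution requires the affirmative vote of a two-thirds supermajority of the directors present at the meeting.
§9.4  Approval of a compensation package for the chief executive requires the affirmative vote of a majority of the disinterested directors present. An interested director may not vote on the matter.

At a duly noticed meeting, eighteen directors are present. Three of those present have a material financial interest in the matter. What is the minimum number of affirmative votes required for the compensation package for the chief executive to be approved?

The compensation package for the chief executive requires a majority of the disinterested directors present (18 − 3 = 15).
A majority of 15 is 8.

8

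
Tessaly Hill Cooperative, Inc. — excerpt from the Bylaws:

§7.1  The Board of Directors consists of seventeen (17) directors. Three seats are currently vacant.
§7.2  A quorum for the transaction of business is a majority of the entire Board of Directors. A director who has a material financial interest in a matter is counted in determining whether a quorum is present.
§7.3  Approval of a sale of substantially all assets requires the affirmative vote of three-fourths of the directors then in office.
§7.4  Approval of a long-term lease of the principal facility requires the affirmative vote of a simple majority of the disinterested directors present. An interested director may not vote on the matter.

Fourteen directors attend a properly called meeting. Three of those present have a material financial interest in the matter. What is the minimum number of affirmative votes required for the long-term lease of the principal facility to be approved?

6

The long-term lease of the principal facility requires a majority of the disinterested directors present (14 − 3 = 11).
A majority of 11 is 6.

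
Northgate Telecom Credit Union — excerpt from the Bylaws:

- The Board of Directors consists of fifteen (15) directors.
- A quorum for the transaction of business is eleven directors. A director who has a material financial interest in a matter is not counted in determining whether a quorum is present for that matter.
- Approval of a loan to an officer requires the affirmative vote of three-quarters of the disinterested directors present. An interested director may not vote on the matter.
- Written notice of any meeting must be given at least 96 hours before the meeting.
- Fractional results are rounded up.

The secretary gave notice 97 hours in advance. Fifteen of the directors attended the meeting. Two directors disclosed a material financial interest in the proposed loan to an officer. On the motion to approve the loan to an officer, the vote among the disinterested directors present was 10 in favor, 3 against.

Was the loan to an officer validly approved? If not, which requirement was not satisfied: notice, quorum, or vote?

Notice: 97 hours given; 96 required (97 ≥ 96). Satisfied.
Quorum: 15 present, but the 2 interested directors do not count, leaving 13. Quorum is 11. Satisfied.
Vote: the loan to an officer requires three-fourths of the disinterested directors present (15 − 2 = 13). 3/4 of 13 = 9.75, rounded up to 10, so 10 affirmative votes are needed; 10 voted in favor. Satisfied.

Valid — all requirements satisfied.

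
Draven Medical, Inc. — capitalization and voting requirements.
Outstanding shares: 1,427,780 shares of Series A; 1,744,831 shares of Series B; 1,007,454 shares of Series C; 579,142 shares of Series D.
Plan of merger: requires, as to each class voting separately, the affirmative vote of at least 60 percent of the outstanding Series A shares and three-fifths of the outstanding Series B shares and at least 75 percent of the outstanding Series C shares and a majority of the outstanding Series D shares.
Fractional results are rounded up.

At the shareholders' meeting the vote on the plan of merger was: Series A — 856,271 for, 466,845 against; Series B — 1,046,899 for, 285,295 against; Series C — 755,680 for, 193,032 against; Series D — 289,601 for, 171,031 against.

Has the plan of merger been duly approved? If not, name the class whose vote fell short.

Series A: 3/5 of 1427780 = 856668; 856,668 required, 856,271 in favor — not approved.
Series B: 3/5 of 1744831 = 1046898.60, rounded up to 1046899; 1,046,899 required, 1,046,899 in favor — approved.
Series C: 3/4 of 1007454 = 755590.50, rounded up to 755591; 755,591 required, 755,680 in favor — approved.
Series D: a majority of 579142 is 289572; 289,572 required, 289,601 in favor — approved.

Not approved — the Series A shares did not give the required vote.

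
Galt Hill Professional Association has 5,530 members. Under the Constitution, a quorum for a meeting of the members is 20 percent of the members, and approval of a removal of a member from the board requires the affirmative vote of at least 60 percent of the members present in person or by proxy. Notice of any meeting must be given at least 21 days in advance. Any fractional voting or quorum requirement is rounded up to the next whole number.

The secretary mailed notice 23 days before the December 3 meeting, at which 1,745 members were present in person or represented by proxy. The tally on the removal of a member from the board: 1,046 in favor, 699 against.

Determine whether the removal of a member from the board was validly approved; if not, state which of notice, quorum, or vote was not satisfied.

Invalid — vote requirement not satisfied.

Notice: 23 days given; 21 required. Satisfied.
Quorum: 20% of 5,530 = 1,106; 1,745 present. Satisfied.
Vote: requires three-fifths of those present (1,745); 3/5 of 1745 = 1047, so 1,047 needed; 1,046 in favor. Not satisfied.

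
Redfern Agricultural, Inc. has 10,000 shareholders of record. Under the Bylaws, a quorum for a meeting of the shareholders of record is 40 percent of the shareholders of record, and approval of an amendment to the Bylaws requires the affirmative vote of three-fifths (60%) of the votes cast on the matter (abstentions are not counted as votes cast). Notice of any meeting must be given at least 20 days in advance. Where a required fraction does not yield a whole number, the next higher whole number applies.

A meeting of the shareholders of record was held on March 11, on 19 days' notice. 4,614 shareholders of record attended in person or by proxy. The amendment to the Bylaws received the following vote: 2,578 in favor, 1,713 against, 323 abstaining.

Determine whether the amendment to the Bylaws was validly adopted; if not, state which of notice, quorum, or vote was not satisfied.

Invalid — notice requirement not satisfied.

Notice: 19 days given; 20 required. Not satisfied.
Quorum: 40% of 10,000 = 4,000; 4,614 present. Satisfied.
Vote: requires three-fifths of the votes cast (4,614 − 323 abstaining = 4,291); 3/5 of 4291 = 2574.60, rounded up to 2575, so 2,575 needed; 2,578 in favor. Satisfied.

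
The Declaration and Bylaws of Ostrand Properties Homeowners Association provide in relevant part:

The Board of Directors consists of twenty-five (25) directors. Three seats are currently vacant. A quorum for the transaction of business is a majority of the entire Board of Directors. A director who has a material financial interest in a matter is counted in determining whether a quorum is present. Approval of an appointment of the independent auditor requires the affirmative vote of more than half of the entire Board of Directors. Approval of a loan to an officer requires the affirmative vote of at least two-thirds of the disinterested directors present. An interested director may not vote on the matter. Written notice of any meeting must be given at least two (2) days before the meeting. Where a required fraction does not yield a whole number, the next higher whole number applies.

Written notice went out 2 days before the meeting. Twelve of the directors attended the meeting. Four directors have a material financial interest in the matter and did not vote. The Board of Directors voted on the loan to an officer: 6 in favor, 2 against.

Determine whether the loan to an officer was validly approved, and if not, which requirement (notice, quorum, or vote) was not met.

Invalid — quorum requirement not satisfied.

Notice: 2 days given; 2 required (2 ≥ 2). Satisfied.
Quorum: 12 present (interested directors count toward quorum); quorum is 13. Not satisfied.
Vote: the loan to an officer requires two-thirds of the disinterested directors present (12 − 4 = 8). 2/3 of 8 = 5.33, rounded up to 6, so 6 affirmative votes are needed; 6 voted in favor. Satisfied. (Moot — without a quorum no business can be validly transacted.)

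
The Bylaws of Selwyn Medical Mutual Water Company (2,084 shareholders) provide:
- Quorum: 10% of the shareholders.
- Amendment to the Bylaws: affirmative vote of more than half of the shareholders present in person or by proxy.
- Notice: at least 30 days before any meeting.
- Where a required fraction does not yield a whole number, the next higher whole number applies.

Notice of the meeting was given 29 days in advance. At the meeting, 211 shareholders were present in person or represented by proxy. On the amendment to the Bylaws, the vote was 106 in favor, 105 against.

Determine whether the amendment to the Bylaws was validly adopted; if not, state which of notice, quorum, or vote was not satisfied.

Invalid — notice requirement not satisfied.

Notice: 29 days given; 30 required. Not satisfied.
Quorum: 10% of 2,084 = 208.40, rounded up to 209; 211 present. Satisfied.
Vote: requires a majority of those present (211); a majority of 211 is 106, so 106 needed; 106 in favor. Satisfied.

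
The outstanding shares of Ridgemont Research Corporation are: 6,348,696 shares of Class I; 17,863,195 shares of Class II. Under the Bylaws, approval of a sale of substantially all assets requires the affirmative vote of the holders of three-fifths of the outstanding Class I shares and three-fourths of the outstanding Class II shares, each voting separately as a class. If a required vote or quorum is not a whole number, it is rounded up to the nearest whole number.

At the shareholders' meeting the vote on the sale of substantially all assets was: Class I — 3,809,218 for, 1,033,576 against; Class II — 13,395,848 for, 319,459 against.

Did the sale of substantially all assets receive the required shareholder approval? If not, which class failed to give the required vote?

Class I: 3/5 of 6348696 = 3809217.60, rounded up to 3809218; 3,809,218 required, 3,809,218 in favor — approved.
Class II: 3/4 of 17863195 = 13397396.25, rounded up to 13397397; 13,397,397 required, 13,395,848 in favor — not approved.

Not approved — the Class II shares did not give the required vote.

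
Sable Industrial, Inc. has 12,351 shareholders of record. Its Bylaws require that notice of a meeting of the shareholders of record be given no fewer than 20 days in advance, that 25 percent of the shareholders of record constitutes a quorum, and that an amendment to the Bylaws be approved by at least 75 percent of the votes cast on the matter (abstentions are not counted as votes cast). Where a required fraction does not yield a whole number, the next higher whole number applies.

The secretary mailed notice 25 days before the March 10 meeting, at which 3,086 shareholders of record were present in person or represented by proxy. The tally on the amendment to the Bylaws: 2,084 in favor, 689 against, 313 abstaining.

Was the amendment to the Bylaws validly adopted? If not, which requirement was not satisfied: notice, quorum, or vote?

Notice: 25 days given; 20 required. Satisfied.
Quorum: 25% of 12,351 = 3,087.75, rounded up to 3,088; 3,086 present. Not satisfied.
Vote: requires three-fourths of the votes cast (3,086 − 313 abstaining = 2,773); 3/4 of 2773 = 2079.75, rounded up to 2080, so 2,080 needed; 2,084 in favor. Satisfied.

Invalid — quorum requirement not satisfied.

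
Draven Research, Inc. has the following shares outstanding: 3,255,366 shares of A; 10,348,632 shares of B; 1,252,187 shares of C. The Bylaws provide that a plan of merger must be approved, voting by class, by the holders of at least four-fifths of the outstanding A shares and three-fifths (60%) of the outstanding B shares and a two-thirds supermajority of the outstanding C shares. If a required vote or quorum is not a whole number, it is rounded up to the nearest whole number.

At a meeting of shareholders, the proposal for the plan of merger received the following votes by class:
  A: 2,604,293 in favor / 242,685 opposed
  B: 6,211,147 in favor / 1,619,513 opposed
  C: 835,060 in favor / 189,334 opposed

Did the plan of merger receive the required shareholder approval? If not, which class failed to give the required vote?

A: 4/5 of 3255366 = 2604292.80, rounded up to 2604293; 2,604,293 required, 2,604,293 in favor — approved.
B: 3/5 of 10348632 = 6209179.20, rounded up to 6209180; 6,209,180 required, 6,211,147 in favor — approved.
C: 2/3 of 1252187 = 834791.33, rounded up to 834792; 834,792 required, 835,060 in favor — approved.

Approved — every class gave the required vote.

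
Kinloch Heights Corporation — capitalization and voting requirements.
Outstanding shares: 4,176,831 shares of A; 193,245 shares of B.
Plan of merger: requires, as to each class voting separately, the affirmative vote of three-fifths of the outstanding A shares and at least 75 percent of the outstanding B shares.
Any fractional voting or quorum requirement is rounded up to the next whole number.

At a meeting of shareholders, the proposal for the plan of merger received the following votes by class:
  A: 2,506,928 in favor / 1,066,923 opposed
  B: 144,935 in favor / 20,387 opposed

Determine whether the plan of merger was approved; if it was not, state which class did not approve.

Approved — every class gave the required vote.

A: 3/5 of 4176831 = 2506098.60, rounded up to 2506099; 2,506,099 required, 2,506,928 in favor — approved.
B: 3/4 of 193245 = 144933.75, rounded up to 144934; 144,934 required, 144,935 in favor — approved.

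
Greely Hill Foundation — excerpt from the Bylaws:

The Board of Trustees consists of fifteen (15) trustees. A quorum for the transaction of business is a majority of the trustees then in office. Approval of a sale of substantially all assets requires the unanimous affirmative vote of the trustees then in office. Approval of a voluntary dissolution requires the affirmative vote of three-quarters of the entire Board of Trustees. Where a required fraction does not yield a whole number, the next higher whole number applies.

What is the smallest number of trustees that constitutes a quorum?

A majority of 15 is 8.

8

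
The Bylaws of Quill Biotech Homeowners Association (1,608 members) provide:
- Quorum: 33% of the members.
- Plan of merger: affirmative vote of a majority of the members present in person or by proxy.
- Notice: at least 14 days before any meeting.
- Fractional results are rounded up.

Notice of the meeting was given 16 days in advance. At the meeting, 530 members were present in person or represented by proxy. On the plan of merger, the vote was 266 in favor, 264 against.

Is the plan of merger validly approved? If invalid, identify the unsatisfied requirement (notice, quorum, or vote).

Invalid — quorum requirement not satisfied.

Notice: 16 days given; 14 required. Satisfied.
Quorum: 33% of 1,608 = 530.64, rounded up to 531; 530 present. Not satisfied.
Vote: requires a majority of those present (530); a majority of 530 is 266, so 266 needed; 266 in favor. Satisfied.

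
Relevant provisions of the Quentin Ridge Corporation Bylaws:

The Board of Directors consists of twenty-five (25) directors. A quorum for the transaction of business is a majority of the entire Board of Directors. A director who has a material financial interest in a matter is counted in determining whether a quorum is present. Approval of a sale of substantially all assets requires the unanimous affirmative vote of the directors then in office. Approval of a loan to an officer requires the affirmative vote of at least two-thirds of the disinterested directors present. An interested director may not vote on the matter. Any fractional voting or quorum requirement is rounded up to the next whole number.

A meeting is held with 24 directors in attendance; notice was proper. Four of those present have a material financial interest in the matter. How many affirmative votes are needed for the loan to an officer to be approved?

The loan to an officer requires two-thirds of the disinterested directors present (24 − 4 = 20).
2/3 of 20 = 13.33, rounded up to 14.

14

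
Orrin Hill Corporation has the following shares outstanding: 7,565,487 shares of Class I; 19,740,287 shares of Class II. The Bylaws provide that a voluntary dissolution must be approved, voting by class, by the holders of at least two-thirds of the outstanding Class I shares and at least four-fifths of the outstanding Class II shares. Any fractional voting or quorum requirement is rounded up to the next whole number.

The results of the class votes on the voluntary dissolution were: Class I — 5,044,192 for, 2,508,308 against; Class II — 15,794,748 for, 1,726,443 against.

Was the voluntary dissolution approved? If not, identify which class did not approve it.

Class I: 2/3 of 7565487 = 5043658; 5,043,658 required, 5,044,192 in favor — approved.
Class II: 4/5 of 19740287 = 15792229.60, rounded up to 15792230; 15,792,230 required, 15,794,748 in favor — approved.

Approved — every class gave the required vote.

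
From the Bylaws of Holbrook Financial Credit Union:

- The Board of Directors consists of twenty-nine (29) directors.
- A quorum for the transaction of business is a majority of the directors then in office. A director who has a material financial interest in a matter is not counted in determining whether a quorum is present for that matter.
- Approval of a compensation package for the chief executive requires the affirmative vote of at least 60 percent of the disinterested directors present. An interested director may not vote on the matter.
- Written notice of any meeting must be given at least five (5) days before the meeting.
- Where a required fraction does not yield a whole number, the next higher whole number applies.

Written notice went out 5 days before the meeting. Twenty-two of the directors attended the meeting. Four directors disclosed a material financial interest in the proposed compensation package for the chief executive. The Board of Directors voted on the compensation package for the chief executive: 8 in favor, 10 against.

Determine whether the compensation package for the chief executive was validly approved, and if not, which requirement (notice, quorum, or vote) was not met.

Invalid — vote requirement not satisfied.

Notice: 5 days given; 5 required (5 ≥ 5). Satisfied.
Quorum: 22 present, but the 4 interested directors do not count, leaving 18. Quorum is 15. Satisfied.
Vote: the compensation package for the chief executive requires three-fifths of the disinterested directors present (22 − 4 = 18). 3/5 of 18 = 10.80, rounded up to 11, so 11 affirmative votes are needed; 8 voted in favor. Not satisfied.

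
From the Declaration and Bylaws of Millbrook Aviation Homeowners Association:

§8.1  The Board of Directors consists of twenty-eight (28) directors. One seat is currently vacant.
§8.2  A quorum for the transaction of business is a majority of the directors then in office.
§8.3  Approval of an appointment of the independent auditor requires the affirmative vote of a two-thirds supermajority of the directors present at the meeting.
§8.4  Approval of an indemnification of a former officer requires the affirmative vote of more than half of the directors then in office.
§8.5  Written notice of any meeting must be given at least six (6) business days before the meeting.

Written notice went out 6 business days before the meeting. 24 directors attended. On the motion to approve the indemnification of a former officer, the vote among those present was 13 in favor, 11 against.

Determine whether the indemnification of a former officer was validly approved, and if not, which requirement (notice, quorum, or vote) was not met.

Invalid — vote requirement not satisfied.

Notice: 6 business days given; 6 required (6 ≥ 6). Satisfied.
Quorum: 24 present; quorum is 14. Satisfied.
Vote: the indemnification of a former officer requires a majority of the directors then in office (27). A majority of 27 is 14, so 14 affirmative votes are needed; 13 voted in favor. Not satisfied.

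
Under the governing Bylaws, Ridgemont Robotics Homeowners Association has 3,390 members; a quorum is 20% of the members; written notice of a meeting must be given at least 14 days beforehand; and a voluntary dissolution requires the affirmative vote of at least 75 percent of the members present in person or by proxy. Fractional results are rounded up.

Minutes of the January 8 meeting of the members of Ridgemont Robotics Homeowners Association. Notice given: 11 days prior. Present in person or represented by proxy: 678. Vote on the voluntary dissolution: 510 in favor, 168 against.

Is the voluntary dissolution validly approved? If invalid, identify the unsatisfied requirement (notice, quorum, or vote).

Notice: 11 days given; 14 required. Not satisfied.
Quorum: 20% of 3,390 = 678; 678 present. Satisfied.
Vote: requires three-fourths of those present (678); 3/4 of 678 = 508.50, rounded up to 509, so 509 needed; 510 in favor. Satisfied.

Invalid — notice requirement not satisfied.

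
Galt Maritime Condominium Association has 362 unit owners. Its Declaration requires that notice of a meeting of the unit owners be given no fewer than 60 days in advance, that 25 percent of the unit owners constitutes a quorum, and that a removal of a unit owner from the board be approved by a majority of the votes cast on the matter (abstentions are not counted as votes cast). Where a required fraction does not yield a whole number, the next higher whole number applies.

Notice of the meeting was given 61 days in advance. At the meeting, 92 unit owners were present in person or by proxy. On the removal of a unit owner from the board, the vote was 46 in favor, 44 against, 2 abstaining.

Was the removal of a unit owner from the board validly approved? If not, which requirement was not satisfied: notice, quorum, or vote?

Notice: 61 days given; 60 required. Satisfied.
Quorum: 25% of 362 = 90.50, rounded up to 91; 92 present. Satisfied.
Vote: requires a majority of the votes cast (92 − 2 abstaining = 90); a majority of 90 is 46, so 46 needed; 46 in favor. Satisfied.

Valid — all requirements satisfied.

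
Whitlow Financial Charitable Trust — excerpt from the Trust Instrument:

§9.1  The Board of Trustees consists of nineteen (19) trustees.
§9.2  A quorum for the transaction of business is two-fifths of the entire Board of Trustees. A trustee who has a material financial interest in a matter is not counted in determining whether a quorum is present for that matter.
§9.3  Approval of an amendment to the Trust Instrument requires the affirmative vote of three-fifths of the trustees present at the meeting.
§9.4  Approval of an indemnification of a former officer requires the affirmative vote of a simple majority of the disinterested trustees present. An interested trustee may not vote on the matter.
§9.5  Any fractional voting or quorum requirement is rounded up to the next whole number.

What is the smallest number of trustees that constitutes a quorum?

2/5 of 19 = 7.60, rounded up to 8.

8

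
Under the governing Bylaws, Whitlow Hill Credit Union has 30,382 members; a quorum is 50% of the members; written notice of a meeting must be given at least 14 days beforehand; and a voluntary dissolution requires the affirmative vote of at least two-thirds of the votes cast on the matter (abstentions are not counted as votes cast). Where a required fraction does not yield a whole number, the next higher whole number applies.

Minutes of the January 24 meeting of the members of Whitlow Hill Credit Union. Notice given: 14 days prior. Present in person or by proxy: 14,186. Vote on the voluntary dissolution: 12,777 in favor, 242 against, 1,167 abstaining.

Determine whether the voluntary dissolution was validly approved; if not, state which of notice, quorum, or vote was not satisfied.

Invalid — quorum requirement not satisfied.

Notice: 14 days given; 14 required. Satisfied.
Quorum: 50% of 30,382 = 15,191; 14,186 present. Not satisfied.
Vote: requires two-thirds of the votes cast (14,186 − 1,167 abstaining = 13,019); 2/3 of 13019 = 8679.33, rounded up to 8680, so 8,680 needed; 12,777 in favor. Satisfied.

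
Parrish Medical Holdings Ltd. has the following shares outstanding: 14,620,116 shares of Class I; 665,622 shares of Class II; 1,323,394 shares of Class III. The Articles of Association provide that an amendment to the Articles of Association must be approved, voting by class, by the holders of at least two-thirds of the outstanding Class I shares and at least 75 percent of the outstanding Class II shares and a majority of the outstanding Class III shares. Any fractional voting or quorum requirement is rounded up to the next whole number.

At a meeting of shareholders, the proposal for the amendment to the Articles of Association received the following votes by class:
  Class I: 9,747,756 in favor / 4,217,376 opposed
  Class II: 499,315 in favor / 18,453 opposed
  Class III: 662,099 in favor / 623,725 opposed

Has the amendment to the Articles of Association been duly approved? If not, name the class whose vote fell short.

Class I: 2/3 of 14620116 = 9746744; 9,746,744 required, 9,747,756 in favor — approved.
Class II: 3/4 of 665622 = 499216.50, rounded up to 499217; 499,217 required, 499,315 in favor — approved.
Class III: a majority of 1323394 is 661698; 661,698 required, 662,099 in favor — approved.

Approved — every class gave the required vote.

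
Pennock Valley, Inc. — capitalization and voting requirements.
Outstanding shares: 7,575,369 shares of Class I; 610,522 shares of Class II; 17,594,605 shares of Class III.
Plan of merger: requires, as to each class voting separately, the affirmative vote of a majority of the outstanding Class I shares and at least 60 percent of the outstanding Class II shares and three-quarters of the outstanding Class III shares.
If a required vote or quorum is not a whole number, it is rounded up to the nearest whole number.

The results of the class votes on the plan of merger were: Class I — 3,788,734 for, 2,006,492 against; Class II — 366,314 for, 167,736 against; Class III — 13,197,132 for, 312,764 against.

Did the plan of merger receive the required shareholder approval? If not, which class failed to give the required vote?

Class I: a majority of 7575369 is 3787685; 3,787,685 required, 3,788,734 in favor — approved.
Class II: 3/5 of 610522 = 366313.20, rounded up to 366314; 366,314 required, 366,314 in favor — approved.
Class III: 3/4 of 17594605 = 13195953.75, rounded up to 13195954; 13,195,954 required, 13,197,132 in favor — approved.

Approved — every class gave the required vote.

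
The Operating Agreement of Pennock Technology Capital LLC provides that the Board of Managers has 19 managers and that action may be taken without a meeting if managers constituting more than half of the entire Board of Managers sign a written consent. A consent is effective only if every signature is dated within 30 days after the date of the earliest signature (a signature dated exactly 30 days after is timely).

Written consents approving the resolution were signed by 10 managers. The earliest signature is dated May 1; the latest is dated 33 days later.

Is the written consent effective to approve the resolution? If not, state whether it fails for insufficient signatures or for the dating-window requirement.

Not effective — dating-window requirement not satisfied.

Signatures required: more than half of 19 — a majority of 19 is 10, so 10 needed; 10 signed. Sufficient.
Dating window: the latest signature is 33 days after the earliest; the limit is 30 days. Outside the window.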